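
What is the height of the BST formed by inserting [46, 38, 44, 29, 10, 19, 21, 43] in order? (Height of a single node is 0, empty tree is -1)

Insertion order: [46, 38, 44, 29, 10, 19, 21, 43]
Tree (level-order array): [46, 38, None, 29, 44, 10, None, 43, None, None, 19, None, None, None, 21]
Compute height bottom-up (empty subtree = -1):
  height(21) = 1 + max(-1, -1) = 0
  height(19) = 1 + max(-1, 0) = 1
  height(10) = 1 + max(-1, 1) = 2
  height(29) = 1 + max(2, -1) = 3
  height(43) = 1 + max(-1, -1) = 0
  height(44) = 1 + max(0, -1) = 1
  height(38) = 1 + max(3, 1) = 4
  height(46) = 1 + max(4, -1) = 5
Height = 5


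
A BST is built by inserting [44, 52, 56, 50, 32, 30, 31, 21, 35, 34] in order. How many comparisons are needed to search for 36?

Search path for 36: 44 -> 32 -> 35
Found: False
Comparisons: 3


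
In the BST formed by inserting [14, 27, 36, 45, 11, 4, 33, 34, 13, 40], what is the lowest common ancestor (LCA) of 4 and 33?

Tree insertion order: [14, 27, 36, 45, 11, 4, 33, 34, 13, 40]
Tree (level-order array): [14, 11, 27, 4, 13, None, 36, None, None, None, None, 33, 45, None, 34, 40]
In a BST, the LCA of p=4, q=33 is the first node v on the
root-to-leaf path with p <= v <= q (go left if both < v, right if both > v).
Walk from root:
  at 14: 4 <= 14 <= 33, this is the LCA
LCA = 14


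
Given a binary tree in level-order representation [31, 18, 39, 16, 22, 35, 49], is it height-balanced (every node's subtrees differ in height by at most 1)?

Tree (level-order array): [31, 18, 39, 16, 22, 35, 49]
Definition: a tree is height-balanced if, at every node, |h(left) - h(right)| <= 1 (empty subtree has height -1).
Bottom-up per-node check:
  node 16: h_left=-1, h_right=-1, diff=0 [OK], height=0
  node 22: h_left=-1, h_right=-1, diff=0 [OK], height=0
  node 18: h_left=0, h_right=0, diff=0 [OK], height=1
  node 35: h_left=-1, h_right=-1, diff=0 [OK], height=0
  node 49: h_left=-1, h_right=-1, diff=0 [OK], height=0
  node 39: h_left=0, h_right=0, diff=0 [OK], height=1
  node 31: h_left=1, h_right=1, diff=0 [OK], height=2
All nodes satisfy the balance condition.
Result: Balanced


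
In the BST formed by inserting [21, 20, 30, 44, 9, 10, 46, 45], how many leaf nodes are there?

Tree built from: [21, 20, 30, 44, 9, 10, 46, 45]
Tree (level-order array): [21, 20, 30, 9, None, None, 44, None, 10, None, 46, None, None, 45]
Rule: A leaf has 0 children.
Per-node child counts:
  node 21: 2 child(ren)
  node 20: 1 child(ren)
  node 9: 1 child(ren)
  node 10: 0 child(ren)
  node 30: 1 child(ren)
  node 44: 1 child(ren)
  node 46: 1 child(ren)
  node 45: 0 child(ren)
Matching nodes: [10, 45]
Count of leaf nodes: 2


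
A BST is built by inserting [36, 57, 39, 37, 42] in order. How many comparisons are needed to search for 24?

Search path for 24: 36
Found: False
Comparisons: 1


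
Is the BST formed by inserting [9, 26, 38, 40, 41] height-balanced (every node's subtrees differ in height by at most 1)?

Tree (level-order array): [9, None, 26, None, 38, None, 40, None, 41]
Definition: a tree is height-balanced if, at every node, |h(left) - h(right)| <= 1 (empty subtree has height -1).
Bottom-up per-node check:
  node 41: h_left=-1, h_right=-1, diff=0 [OK], height=0
  node 40: h_left=-1, h_right=0, diff=1 [OK], height=1
  node 38: h_left=-1, h_right=1, diff=2 [FAIL (|-1-1|=2 > 1)], height=2
  node 26: h_left=-1, h_right=2, diff=3 [FAIL (|-1-2|=3 > 1)], height=3
  node 9: h_left=-1, h_right=3, diff=4 [FAIL (|-1-3|=4 > 1)], height=4
Node 38 violates the condition: |-1 - 1| = 2 > 1.
Result: Not balanced


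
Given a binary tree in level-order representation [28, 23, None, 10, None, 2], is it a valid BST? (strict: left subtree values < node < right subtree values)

Level-order array: [28, 23, None, 10, None, 2]
Validate using subtree bounds (lo, hi): at each node, require lo < value < hi,
then recurse left with hi=value and right with lo=value.
Preorder trace (stopping at first violation):
  at node 28 with bounds (-inf, +inf): OK
  at node 23 with bounds (-inf, 28): OK
  at node 10 with bounds (-inf, 23): OK
  at node 2 with bounds (-inf, 10): OK
No violation found at any node.
Result: Valid BST


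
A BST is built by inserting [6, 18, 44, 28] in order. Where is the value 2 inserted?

Starting tree (level order): [6, None, 18, None, 44, 28]
Insertion path: 6
Result: insert 2 as left child of 6
Final tree (level order): [6, 2, 18, None, None, None, 44, 28]


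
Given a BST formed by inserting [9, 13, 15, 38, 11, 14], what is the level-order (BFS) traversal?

Tree insertion order: [9, 13, 15, 38, 11, 14]
Tree (level-order array): [9, None, 13, 11, 15, None, None, 14, 38]
BFS from the root, enqueuing left then right child of each popped node:
  queue [9] -> pop 9, enqueue [13], visited so far: [9]
  queue [13] -> pop 13, enqueue [11, 15], visited so far: [9, 13]
  queue [11, 15] -> pop 11, enqueue [none], visited so far: [9, 13, 11]
  queue [15] -> pop 15, enqueue [14, 38], visited so far: [9, 13, 11, 15]
  queue [14, 38] -> pop 14, enqueue [none], visited so far: [9, 13, 11, 15, 14]
  queue [38] -> pop 38, enqueue [none], visited so far: [9, 13, 11, 15, 14, 38]
Result: [9, 13, 11, 15, 14, 38]


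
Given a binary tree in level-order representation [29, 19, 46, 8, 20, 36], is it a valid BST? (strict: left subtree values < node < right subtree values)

Level-order array: [29, 19, 46, 8, 20, 36]
Validate using subtree bounds (lo, hi): at each node, require lo < value < hi,
then recurse left with hi=value and right with lo=value.
Preorder trace (stopping at first violation):
  at node 29 with bounds (-inf, +inf): OK
  at node 19 with bounds (-inf, 29): OK
  at node 8 with bounds (-inf, 19): OK
  at node 20 with bounds (19, 29): OK
  at node 46 with bounds (29, +inf): OK
  at node 36 with bounds (29, 46): OK
No violation found at any node.
Result: Valid BST


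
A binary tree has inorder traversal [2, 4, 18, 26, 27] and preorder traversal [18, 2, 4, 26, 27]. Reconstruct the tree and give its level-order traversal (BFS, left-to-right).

Inorder:  [2, 4, 18, 26, 27]
Preorder: [18, 2, 4, 26, 27]
Algorithm: preorder visits root first, so consume preorder in order;
for each root, split the current inorder slice at that value into
left-subtree inorder and right-subtree inorder, then recurse.
Recursive splits:
  root=18; inorder splits into left=[2, 4], right=[26, 27]
  root=2; inorder splits into left=[], right=[4]
  root=4; inorder splits into left=[], right=[]
  root=26; inorder splits into left=[], right=[27]
  root=27; inorder splits into left=[], right=[]
Reconstructed level-order: [18, 2, 26, 4, 27]


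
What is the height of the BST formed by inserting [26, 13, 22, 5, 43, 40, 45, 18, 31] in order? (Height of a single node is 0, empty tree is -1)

Insertion order: [26, 13, 22, 5, 43, 40, 45, 18, 31]
Tree (level-order array): [26, 13, 43, 5, 22, 40, 45, None, None, 18, None, 31]
Compute height bottom-up (empty subtree = -1):
  height(5) = 1 + max(-1, -1) = 0
  height(18) = 1 + max(-1, -1) = 0
  height(22) = 1 + max(0, -1) = 1
  height(13) = 1 + max(0, 1) = 2
  height(31) = 1 + max(-1, -1) = 0
  height(40) = 1 + max(0, -1) = 1
  height(45) = 1 + max(-1, -1) = 0
  height(43) = 1 + max(1, 0) = 2
  height(26) = 1 + max(2, 2) = 3
Height = 3


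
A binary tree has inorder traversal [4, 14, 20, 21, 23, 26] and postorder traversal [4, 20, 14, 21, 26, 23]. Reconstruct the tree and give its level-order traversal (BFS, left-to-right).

Inorder:   [4, 14, 20, 21, 23, 26]
Postorder: [4, 20, 14, 21, 26, 23]
Algorithm: postorder visits root last, so walk postorder right-to-left;
each value is the root of the current inorder slice — split it at that
value, recurse on the right subtree first, then the left.
Recursive splits:
  root=23; inorder splits into left=[4, 14, 20, 21], right=[26]
  root=26; inorder splits into left=[], right=[]
  root=21; inorder splits into left=[4, 14, 20], right=[]
  root=14; inorder splits into left=[4], right=[20]
  root=20; inorder splits into left=[], right=[]
  root=4; inorder splits into left=[], right=[]
Reconstructed level-order: [23, 21, 26, 14, 4, 20]


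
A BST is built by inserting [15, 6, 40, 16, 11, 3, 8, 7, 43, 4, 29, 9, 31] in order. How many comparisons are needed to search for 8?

Search path for 8: 15 -> 6 -> 11 -> 8
Found: True
Comparisons: 4


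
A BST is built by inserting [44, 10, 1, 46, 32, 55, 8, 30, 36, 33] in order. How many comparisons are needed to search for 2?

Search path for 2: 44 -> 10 -> 1 -> 8
Found: False
Comparisons: 4


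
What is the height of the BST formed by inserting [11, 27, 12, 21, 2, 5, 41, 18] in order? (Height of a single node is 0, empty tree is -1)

Insertion order: [11, 27, 12, 21, 2, 5, 41, 18]
Tree (level-order array): [11, 2, 27, None, 5, 12, 41, None, None, None, 21, None, None, 18]
Compute height bottom-up (empty subtree = -1):
  height(5) = 1 + max(-1, -1) = 0
  height(2) = 1 + max(-1, 0) = 1
  height(18) = 1 + max(-1, -1) = 0
  height(21) = 1 + max(0, -1) = 1
  height(12) = 1 + max(-1, 1) = 2
  height(41) = 1 + max(-1, -1) = 0
  height(27) = 1 + max(2, 0) = 3
  height(11) = 1 + max(1, 3) = 4
Height = 4


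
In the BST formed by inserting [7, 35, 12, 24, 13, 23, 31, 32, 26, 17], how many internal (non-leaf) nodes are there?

Tree built from: [7, 35, 12, 24, 13, 23, 31, 32, 26, 17]
Tree (level-order array): [7, None, 35, 12, None, None, 24, 13, 31, None, 23, 26, 32, 17]
Rule: An internal node has at least one child.
Per-node child counts:
  node 7: 1 child(ren)
  node 35: 1 child(ren)
  node 12: 1 child(ren)
  node 24: 2 child(ren)
  node 13: 1 child(ren)
  node 23: 1 child(ren)
  node 17: 0 child(ren)
  node 31: 2 child(ren)
  node 26: 0 child(ren)
  node 32: 0 child(ren)
Matching nodes: [7, 35, 12, 24, 13, 23, 31]
Count of internal (non-leaf) nodes: 7


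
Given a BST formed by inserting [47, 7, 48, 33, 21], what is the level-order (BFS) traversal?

Tree insertion order: [47, 7, 48, 33, 21]
Tree (level-order array): [47, 7, 48, None, 33, None, None, 21]
BFS from the root, enqueuing left then right child of each popped node:
  queue [47] -> pop 47, enqueue [7, 48], visited so far: [47]
  queue [7, 48] -> pop 7, enqueue [33], visited so far: [47, 7]
  queue [48, 33] -> pop 48, enqueue [none], visited so far: [47, 7, 48]
  queue [33] -> pop 33, enqueue [21], visited so far: [47, 7, 48, 33]
  queue [21] -> pop 21, enqueue [none], visited so far: [47, 7, 48, 33, 21]
Result: [47, 7, 48, 33, 21]


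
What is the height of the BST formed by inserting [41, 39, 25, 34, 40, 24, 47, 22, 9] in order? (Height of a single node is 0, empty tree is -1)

Insertion order: [41, 39, 25, 34, 40, 24, 47, 22, 9]
Tree (level-order array): [41, 39, 47, 25, 40, None, None, 24, 34, None, None, 22, None, None, None, 9]
Compute height bottom-up (empty subtree = -1):
  height(9) = 1 + max(-1, -1) = 0
  height(22) = 1 + max(0, -1) = 1
  height(24) = 1 + max(1, -1) = 2
  height(34) = 1 + max(-1, -1) = 0
  height(25) = 1 + max(2, 0) = 3
  height(40) = 1 + max(-1, -1) = 0
  height(39) = 1 + max(3, 0) = 4
  height(47) = 1 + max(-1, -1) = 0
  height(41) = 1 + max(4, 0) = 5
Height = 5


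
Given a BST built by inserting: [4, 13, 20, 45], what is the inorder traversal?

Tree insertion order: [4, 13, 20, 45]
Tree (level-order array): [4, None, 13, None, 20, None, 45]
Inorder traversal: [4, 13, 20, 45]


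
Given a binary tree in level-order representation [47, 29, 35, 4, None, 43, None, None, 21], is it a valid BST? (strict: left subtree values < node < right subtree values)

Level-order array: [47, 29, 35, 4, None, 43, None, None, 21]
Validate using subtree bounds (lo, hi): at each node, require lo < value < hi,
then recurse left with hi=value and right with lo=value.
Preorder trace (stopping at first violation):
  at node 47 with bounds (-inf, +inf): OK
  at node 29 with bounds (-inf, 47): OK
  at node 4 with bounds (-inf, 29): OK
  at node 21 with bounds (4, 29): OK
  at node 35 with bounds (47, +inf): VIOLATION
Node 35 violates its bound: not (47 < 35 < +inf).
Result: Not a valid BST


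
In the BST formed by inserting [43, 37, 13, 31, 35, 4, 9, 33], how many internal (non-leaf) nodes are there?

Tree built from: [43, 37, 13, 31, 35, 4, 9, 33]
Tree (level-order array): [43, 37, None, 13, None, 4, 31, None, 9, None, 35, None, None, 33]
Rule: An internal node has at least one child.
Per-node child counts:
  node 43: 1 child(ren)
  node 37: 1 child(ren)
  node 13: 2 child(ren)
  node 4: 1 child(ren)
  node 9: 0 child(ren)
  node 31: 1 child(ren)
  node 35: 1 child(ren)
  node 33: 0 child(ren)
Matching nodes: [43, 37, 13, 4, 31, 35]
Count of internal (non-leaf) nodes: 6


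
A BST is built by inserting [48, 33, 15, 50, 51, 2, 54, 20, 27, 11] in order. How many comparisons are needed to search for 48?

Search path for 48: 48
Found: True
Comparisons: 1


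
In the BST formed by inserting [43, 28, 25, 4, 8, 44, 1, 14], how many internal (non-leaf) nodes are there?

Tree built from: [43, 28, 25, 4, 8, 44, 1, 14]
Tree (level-order array): [43, 28, 44, 25, None, None, None, 4, None, 1, 8, None, None, None, 14]
Rule: An internal node has at least one child.
Per-node child counts:
  node 43: 2 child(ren)
  node 28: 1 child(ren)
  node 25: 1 child(ren)
  node 4: 2 child(ren)
  node 1: 0 child(ren)
  node 8: 1 child(ren)
  node 14: 0 child(ren)
  node 44: 0 child(ren)
Matching nodes: [43, 28, 25, 4, 8]
Count of internal (non-leaf) nodes: 5


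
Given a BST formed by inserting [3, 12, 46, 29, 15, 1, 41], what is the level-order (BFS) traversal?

Tree insertion order: [3, 12, 46, 29, 15, 1, 41]
Tree (level-order array): [3, 1, 12, None, None, None, 46, 29, None, 15, 41]
BFS from the root, enqueuing left then right child of each popped node:
  queue [3] -> pop 3, enqueue [1, 12], visited so far: [3]
  queue [1, 12] -> pop 1, enqueue [none], visited so far: [3, 1]
  queue [12] -> pop 12, enqueue [46], visited so far: [3, 1, 12]
  queue [46] -> pop 46, enqueue [29], visited so far: [3, 1, 12, 46]
  queue [29] -> pop 29, enqueue [15, 41], visited so far: [3, 1, 12, 46, 29]
  queue [15, 41] -> pop 15, enqueue [none], visited so far: [3, 1, 12, 46, 29, 15]
  queue [41] -> pop 41, enqueue [none], visited so far: [3, 1, 12, 46, 29, 15, 41]
Result: [3, 1, 12, 46, 29, 15, 41]


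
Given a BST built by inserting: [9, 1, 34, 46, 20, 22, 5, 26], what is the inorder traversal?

Tree insertion order: [9, 1, 34, 46, 20, 22, 5, 26]
Tree (level-order array): [9, 1, 34, None, 5, 20, 46, None, None, None, 22, None, None, None, 26]
Inorder traversal: [1, 5, 9, 20, 22, 26, 34, 46]


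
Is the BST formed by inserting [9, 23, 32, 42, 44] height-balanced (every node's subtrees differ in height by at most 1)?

Tree (level-order array): [9, None, 23, None, 32, None, 42, None, 44]
Definition: a tree is height-balanced if, at every node, |h(left) - h(right)| <= 1 (empty subtree has height -1).
Bottom-up per-node check:
  node 44: h_left=-1, h_right=-1, diff=0 [OK], height=0
  node 42: h_left=-1, h_right=0, diff=1 [OK], height=1
  node 32: h_left=-1, h_right=1, diff=2 [FAIL (|-1-1|=2 > 1)], height=2
  node 23: h_left=-1, h_right=2, diff=3 [FAIL (|-1-2|=3 > 1)], height=3
  node 9: h_left=-1, h_right=3, diff=4 [FAIL (|-1-3|=4 > 1)], height=4
Node 32 violates the condition: |-1 - 1| = 2 > 1.
Result: Not balanced


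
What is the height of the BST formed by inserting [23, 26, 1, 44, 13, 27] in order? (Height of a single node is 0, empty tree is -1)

Insertion order: [23, 26, 1, 44, 13, 27]
Tree (level-order array): [23, 1, 26, None, 13, None, 44, None, None, 27]
Compute height bottom-up (empty subtree = -1):
  height(13) = 1 + max(-1, -1) = 0
  height(1) = 1 + max(-1, 0) = 1
  height(27) = 1 + max(-1, -1) = 0
  height(44) = 1 + max(0, -1) = 1
  height(26) = 1 + max(-1, 1) = 2
  height(23) = 1 + max(1, 2) = 3
Height = 3


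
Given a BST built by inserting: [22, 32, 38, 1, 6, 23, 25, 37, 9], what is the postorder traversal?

Tree insertion order: [22, 32, 38, 1, 6, 23, 25, 37, 9]
Tree (level-order array): [22, 1, 32, None, 6, 23, 38, None, 9, None, 25, 37]
Postorder traversal: [9, 6, 1, 25, 23, 37, 38, 32, 22]


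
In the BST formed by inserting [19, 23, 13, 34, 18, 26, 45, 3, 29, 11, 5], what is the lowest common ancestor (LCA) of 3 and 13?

Tree insertion order: [19, 23, 13, 34, 18, 26, 45, 3, 29, 11, 5]
Tree (level-order array): [19, 13, 23, 3, 18, None, 34, None, 11, None, None, 26, 45, 5, None, None, 29]
In a BST, the LCA of p=3, q=13 is the first node v on the
root-to-leaf path with p <= v <= q (go left if both < v, right if both > v).
Walk from root:
  at 19: both 3 and 13 < 19, go left
  at 13: 3 <= 13 <= 13, this is the LCA
LCA = 13


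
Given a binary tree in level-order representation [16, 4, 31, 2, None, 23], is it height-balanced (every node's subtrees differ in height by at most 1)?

Tree (level-order array): [16, 4, 31, 2, None, 23]
Definition: a tree is height-balanced if, at every node, |h(left) - h(right)| <= 1 (empty subtree has height -1).
Bottom-up per-node check:
  node 2: h_left=-1, h_right=-1, diff=0 [OK], height=0
  node 4: h_left=0, h_right=-1, diff=1 [OK], height=1
  node 23: h_left=-1, h_right=-1, diff=0 [OK], height=0
  node 31: h_left=0, h_right=-1, diff=1 [OK], height=1
  node 16: h_left=1, h_right=1, diff=0 [OK], height=2
All nodes satisfy the balance condition.
Result: Balanced


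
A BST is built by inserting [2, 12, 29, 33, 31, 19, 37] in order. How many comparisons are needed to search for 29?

Search path for 29: 2 -> 12 -> 29
Found: True
Comparisons: 3


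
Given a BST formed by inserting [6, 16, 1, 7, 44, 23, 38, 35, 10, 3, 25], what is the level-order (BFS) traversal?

Tree insertion order: [6, 16, 1, 7, 44, 23, 38, 35, 10, 3, 25]
Tree (level-order array): [6, 1, 16, None, 3, 7, 44, None, None, None, 10, 23, None, None, None, None, 38, 35, None, 25]
BFS from the root, enqueuing left then right child of each popped node:
  queue [6] -> pop 6, enqueue [1, 16], visited so far: [6]
  queue [1, 16] -> pop 1, enqueue [3], visited so far: [6, 1]
  queue [16, 3] -> pop 16, enqueue [7, 44], visited so far: [6, 1, 16]
  queue [3, 7, 44] -> pop 3, enqueue [none], visited so far: [6, 1, 16, 3]
  queue [7, 44] -> pop 7, enqueue [10], visited so far: [6, 1, 16, 3, 7]
  queue [44, 10] -> pop 44, enqueue [23], visited so far: [6, 1, 16, 3, 7, 44]
  queue [10, 23] -> pop 10, enqueue [none], visited so far: [6, 1, 16, 3, 7, 44, 10]
  queue [23] -> pop 23, enqueue [38], visited so far: [6, 1, 16, 3, 7, 44, 10, 23]
  queue [38] -> pop 38, enqueue [35], visited so far: [6, 1, 16, 3, 7, 44, 10, 23, 38]
  queue [35] -> pop 35, enqueue [25], visited so far: [6, 1, 16, 3, 7, 44, 10, 23, 38, 35]
  queue [25] -> pop 25, enqueue [none], visited so far: [6, 1, 16, 3, 7, 44, 10, 23, 38, 35, 25]
Result: [6, 1, 16, 3, 7, 44, 10, 23, 38, 35, 25]


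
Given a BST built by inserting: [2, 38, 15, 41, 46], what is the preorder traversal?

Tree insertion order: [2, 38, 15, 41, 46]
Tree (level-order array): [2, None, 38, 15, 41, None, None, None, 46]
Preorder traversal: [2, 38, 15, 41, 46]


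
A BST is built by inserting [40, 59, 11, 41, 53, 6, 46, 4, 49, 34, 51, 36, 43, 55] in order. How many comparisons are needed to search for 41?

Search path for 41: 40 -> 59 -> 41
Found: True
Comparisons: 3


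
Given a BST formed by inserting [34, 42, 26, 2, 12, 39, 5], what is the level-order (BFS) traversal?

Tree insertion order: [34, 42, 26, 2, 12, 39, 5]
Tree (level-order array): [34, 26, 42, 2, None, 39, None, None, 12, None, None, 5]
BFS from the root, enqueuing left then right child of each popped node:
  queue [34] -> pop 34, enqueue [26, 42], visited so far: [34]
  queue [26, 42] -> pop 26, enqueue [2], visited so far: [34, 26]
  queue [42, 2] -> pop 42, enqueue [39], visited so far: [34, 26, 42]
  queue [2, 39] -> pop 2, enqueue [12], visited so far: [34, 26, 42, 2]
  queue [39, 12] -> pop 39, enqueue [none], visited so far: [34, 26, 42, 2, 39]
  queue [12] -> pop 12, enqueue [5], visited so far: [34, 26, 42, 2, 39, 12]
  queue [5] -> pop 5, enqueue [none], visited so far: [34, 26, 42, 2, 39, 12, 5]
Result: [34, 26, 42, 2, 39, 12, 5]


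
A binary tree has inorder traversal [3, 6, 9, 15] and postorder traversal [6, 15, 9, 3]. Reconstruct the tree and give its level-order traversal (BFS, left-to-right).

Inorder:   [3, 6, 9, 15]
Postorder: [6, 15, 9, 3]
Algorithm: postorder visits root last, so walk postorder right-to-left;
each value is the root of the current inorder slice — split it at that
value, recurse on the right subtree first, then the left.
Recursive splits:
  root=3; inorder splits into left=[], right=[6, 9, 15]
  root=9; inorder splits into left=[6], right=[15]
  root=15; inorder splits into left=[], right=[]
  root=6; inorder splits into left=[], right=[]
Reconstructed level-order: [3, 9, 6, 15]


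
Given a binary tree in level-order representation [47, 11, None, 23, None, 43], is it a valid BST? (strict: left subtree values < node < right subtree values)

Level-order array: [47, 11, None, 23, None, 43]
Validate using subtree bounds (lo, hi): at each node, require lo < value < hi,
then recurse left with hi=value and right with lo=value.
Preorder trace (stopping at first violation):
  at node 47 with bounds (-inf, +inf): OK
  at node 11 with bounds (-inf, 47): OK
  at node 23 with bounds (-inf, 11): VIOLATION
Node 23 violates its bound: not (-inf < 23 < 11).
Result: Not a valid BST


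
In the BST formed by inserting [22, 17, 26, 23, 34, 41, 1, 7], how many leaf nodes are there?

Tree built from: [22, 17, 26, 23, 34, 41, 1, 7]
Tree (level-order array): [22, 17, 26, 1, None, 23, 34, None, 7, None, None, None, 41]
Rule: A leaf has 0 children.
Per-node child counts:
  node 22: 2 child(ren)
  node 17: 1 child(ren)
  node 1: 1 child(ren)
  node 7: 0 child(ren)
  node 26: 2 child(ren)
  node 23: 0 child(ren)
  node 34: 1 child(ren)
  node 41: 0 child(ren)
Matching nodes: [7, 23, 41]
Count of leaf nodes: 3


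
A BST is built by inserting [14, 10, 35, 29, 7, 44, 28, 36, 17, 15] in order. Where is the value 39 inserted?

Starting tree (level order): [14, 10, 35, 7, None, 29, 44, None, None, 28, None, 36, None, 17, None, None, None, 15]
Insertion path: 14 -> 35 -> 44 -> 36
Result: insert 39 as right child of 36
Final tree (level order): [14, 10, 35, 7, None, 29, 44, None, None, 28, None, 36, None, 17, None, None, 39, 15]


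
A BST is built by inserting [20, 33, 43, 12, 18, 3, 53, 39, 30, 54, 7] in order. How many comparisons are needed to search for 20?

Search path for 20: 20
Found: True
Comparisons: 1


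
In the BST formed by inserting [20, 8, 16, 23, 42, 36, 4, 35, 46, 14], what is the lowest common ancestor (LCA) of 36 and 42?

Tree insertion order: [20, 8, 16, 23, 42, 36, 4, 35, 46, 14]
Tree (level-order array): [20, 8, 23, 4, 16, None, 42, None, None, 14, None, 36, 46, None, None, 35]
In a BST, the LCA of p=36, q=42 is the first node v on the
root-to-leaf path with p <= v <= q (go left if both < v, right if both > v).
Walk from root:
  at 20: both 36 and 42 > 20, go right
  at 23: both 36 and 42 > 23, go right
  at 42: 36 <= 42 <= 42, this is the LCA
LCA = 42


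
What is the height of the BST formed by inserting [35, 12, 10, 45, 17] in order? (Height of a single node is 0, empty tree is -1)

Insertion order: [35, 12, 10, 45, 17]
Tree (level-order array): [35, 12, 45, 10, 17]
Compute height bottom-up (empty subtree = -1):
  height(10) = 1 + max(-1, -1) = 0
  height(17) = 1 + max(-1, -1) = 0
  height(12) = 1 + max(0, 0) = 1
  height(45) = 1 + max(-1, -1) = 0
  height(35) = 1 + max(1, 0) = 2
Height = 2


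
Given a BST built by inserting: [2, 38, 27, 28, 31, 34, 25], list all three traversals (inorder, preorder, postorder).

Tree insertion order: [2, 38, 27, 28, 31, 34, 25]
Tree (level-order array): [2, None, 38, 27, None, 25, 28, None, None, None, 31, None, 34]
Inorder (L, root, R): [2, 25, 27, 28, 31, 34, 38]
Preorder (root, L, R): [2, 38, 27, 25, 28, 31, 34]
Postorder (L, R, root): [25, 34, 31, 28, 27, 38, 2]


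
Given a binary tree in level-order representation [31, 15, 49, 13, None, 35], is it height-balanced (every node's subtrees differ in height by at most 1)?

Tree (level-order array): [31, 15, 49, 13, None, 35]
Definition: a tree is height-balanced if, at every node, |h(left) - h(right)| <= 1 (empty subtree has height -1).
Bottom-up per-node check:
  node 13: h_left=-1, h_right=-1, diff=0 [OK], height=0
  node 15: h_left=0, h_right=-1, diff=1 [OK], height=1
  node 35: h_left=-1, h_right=-1, diff=0 [OK], height=0
  node 49: h_left=0, h_right=-1, diff=1 [OK], height=1
  node 31: h_left=1, h_right=1, diff=0 [OK], height=2
All nodes satisfy the balance condition.
Result: Balanced


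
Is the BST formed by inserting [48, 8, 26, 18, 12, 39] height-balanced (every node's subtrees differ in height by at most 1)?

Tree (level-order array): [48, 8, None, None, 26, 18, 39, 12]
Definition: a tree is height-balanced if, at every node, |h(left) - h(right)| <= 1 (empty subtree has height -1).
Bottom-up per-node check:
  node 12: h_left=-1, h_right=-1, diff=0 [OK], height=0
  node 18: h_left=0, h_right=-1, diff=1 [OK], height=1
  node 39: h_left=-1, h_right=-1, diff=0 [OK], height=0
  node 26: h_left=1, h_right=0, diff=1 [OK], height=2
  node 8: h_left=-1, h_right=2, diff=3 [FAIL (|-1-2|=3 > 1)], height=3
  node 48: h_left=3, h_right=-1, diff=4 [FAIL (|3--1|=4 > 1)], height=4
Node 8 violates the condition: |-1 - 2| = 3 > 1.
Result: Not balanced


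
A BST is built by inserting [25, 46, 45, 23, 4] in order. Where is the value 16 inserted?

Starting tree (level order): [25, 23, 46, 4, None, 45]
Insertion path: 25 -> 23 -> 4
Result: insert 16 as right child of 4
Final tree (level order): [25, 23, 46, 4, None, 45, None, None, 16]


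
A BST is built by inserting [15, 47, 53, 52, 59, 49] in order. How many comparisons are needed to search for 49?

Search path for 49: 15 -> 47 -> 53 -> 52 -> 49
Found: True
Comparisons: 5


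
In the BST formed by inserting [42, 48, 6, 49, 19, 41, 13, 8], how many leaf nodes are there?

Tree built from: [42, 48, 6, 49, 19, 41, 13, 8]
Tree (level-order array): [42, 6, 48, None, 19, None, 49, 13, 41, None, None, 8]
Rule: A leaf has 0 children.
Per-node child counts:
  node 42: 2 child(ren)
  node 6: 1 child(ren)
  node 19: 2 child(ren)
  node 13: 1 child(ren)
  node 8: 0 child(ren)
  node 41: 0 child(ren)
  node 48: 1 child(ren)
  node 49: 0 child(ren)
Matching nodes: [8, 41, 49]
Count of leaf nodes: 3


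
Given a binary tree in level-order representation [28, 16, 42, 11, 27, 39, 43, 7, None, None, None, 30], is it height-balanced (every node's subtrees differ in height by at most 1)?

Tree (level-order array): [28, 16, 42, 11, 27, 39, 43, 7, None, None, None, 30]
Definition: a tree is height-balanced if, at every node, |h(left) - h(right)| <= 1 (empty subtree has height -1).
Bottom-up per-node check:
  node 7: h_left=-1, h_right=-1, diff=0 [OK], height=0
  node 11: h_left=0, h_right=-1, diff=1 [OK], height=1
  node 27: h_left=-1, h_right=-1, diff=0 [OK], height=0
  node 16: h_left=1, h_right=0, diff=1 [OK], height=2
  node 30: h_left=-1, h_right=-1, diff=0 [OK], height=0
  node 39: h_left=0, h_right=-1, diff=1 [OK], height=1
  node 43: h_left=-1, h_right=-1, diff=0 [OK], height=0
  node 42: h_left=1, h_right=0, diff=1 [OK], height=2
  node 28: h_left=2, h_right=2, diff=0 [OK], height=3
All nodes satisfy the balance condition.
Result: Balanced


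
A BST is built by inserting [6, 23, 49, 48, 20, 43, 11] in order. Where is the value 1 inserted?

Starting tree (level order): [6, None, 23, 20, 49, 11, None, 48, None, None, None, 43]
Insertion path: 6
Result: insert 1 as left child of 6
Final tree (level order): [6, 1, 23, None, None, 20, 49, 11, None, 48, None, None, None, 43]


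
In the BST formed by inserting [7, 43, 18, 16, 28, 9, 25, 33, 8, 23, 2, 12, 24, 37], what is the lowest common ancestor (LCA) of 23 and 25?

Tree insertion order: [7, 43, 18, 16, 28, 9, 25, 33, 8, 23, 2, 12, 24, 37]
Tree (level-order array): [7, 2, 43, None, None, 18, None, 16, 28, 9, None, 25, 33, 8, 12, 23, None, None, 37, None, None, None, None, None, 24]
In a BST, the LCA of p=23, q=25 is the first node v on the
root-to-leaf path with p <= v <= q (go left if both < v, right if both > v).
Walk from root:
  at 7: both 23 and 25 > 7, go right
  at 43: both 23 and 25 < 43, go left
  at 18: both 23 and 25 > 18, go right
  at 28: both 23 and 25 < 28, go left
  at 25: 23 <= 25 <= 25, this is the LCA
LCA = 25


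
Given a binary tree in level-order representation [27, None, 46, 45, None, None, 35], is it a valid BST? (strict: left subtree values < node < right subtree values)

Level-order array: [27, None, 46, 45, None, None, 35]
Validate using subtree bounds (lo, hi): at each node, require lo < value < hi,
then recurse left with hi=value and right with lo=value.
Preorder trace (stopping at first violation):
  at node 27 with bounds (-inf, +inf): OK
  at node 46 with bounds (27, +inf): OK
  at node 45 with bounds (27, 46): OK
  at node 35 with bounds (45, 46): VIOLATION
Node 35 violates its bound: not (45 < 35 < 46).
Result: Not a valid BST


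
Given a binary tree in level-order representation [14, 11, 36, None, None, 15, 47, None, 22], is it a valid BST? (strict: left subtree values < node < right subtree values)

Level-order array: [14, 11, 36, None, None, 15, 47, None, 22]
Validate using subtree bounds (lo, hi): at each node, require lo < value < hi,
then recurse left with hi=value and right with lo=value.
Preorder trace (stopping at first violation):
  at node 14 with bounds (-inf, +inf): OK
  at node 11 with bounds (-inf, 14): OK
  at node 36 with bounds (14, +inf): OK
  at node 15 with bounds (14, 36): OK
  at node 22 with bounds (15, 36): OK
  at node 47 with bounds (36, +inf): OK
No violation found at any node.
Result: Valid BST


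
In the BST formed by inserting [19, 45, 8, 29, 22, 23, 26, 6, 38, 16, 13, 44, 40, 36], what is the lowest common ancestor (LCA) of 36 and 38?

Tree insertion order: [19, 45, 8, 29, 22, 23, 26, 6, 38, 16, 13, 44, 40, 36]
Tree (level-order array): [19, 8, 45, 6, 16, 29, None, None, None, 13, None, 22, 38, None, None, None, 23, 36, 44, None, 26, None, None, 40]
In a BST, the LCA of p=36, q=38 is the first node v on the
root-to-leaf path with p <= v <= q (go left if both < v, right if both > v).
Walk from root:
  at 19: both 36 and 38 > 19, go right
  at 45: both 36 and 38 < 45, go left
  at 29: both 36 and 38 > 29, go right
  at 38: 36 <= 38 <= 38, this is the LCA
LCA = 38


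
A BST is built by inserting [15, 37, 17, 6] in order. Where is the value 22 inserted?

Starting tree (level order): [15, 6, 37, None, None, 17]
Insertion path: 15 -> 37 -> 17
Result: insert 22 as right child of 17
Final tree (level order): [15, 6, 37, None, None, 17, None, None, 22]


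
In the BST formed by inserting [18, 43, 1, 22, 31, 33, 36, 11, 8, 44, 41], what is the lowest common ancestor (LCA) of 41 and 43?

Tree insertion order: [18, 43, 1, 22, 31, 33, 36, 11, 8, 44, 41]
Tree (level-order array): [18, 1, 43, None, 11, 22, 44, 8, None, None, 31, None, None, None, None, None, 33, None, 36, None, 41]
In a BST, the LCA of p=41, q=43 is the first node v on the
root-to-leaf path with p <= v <= q (go left if both < v, right if both > v).
Walk from root:
  at 18: both 41 and 43 > 18, go right
  at 43: 41 <= 43 <= 43, this is the LCA
LCA = 43


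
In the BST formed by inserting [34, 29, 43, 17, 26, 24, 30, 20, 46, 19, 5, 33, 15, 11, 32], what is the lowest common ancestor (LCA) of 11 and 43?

Tree insertion order: [34, 29, 43, 17, 26, 24, 30, 20, 46, 19, 5, 33, 15, 11, 32]
Tree (level-order array): [34, 29, 43, 17, 30, None, 46, 5, 26, None, 33, None, None, None, 15, 24, None, 32, None, 11, None, 20, None, None, None, None, None, 19]
In a BST, the LCA of p=11, q=43 is the first node v on the
root-to-leaf path with p <= v <= q (go left if both < v, right if both > v).
Walk from root:
  at 34: 11 <= 34 <= 43, this is the LCA
LCA = 34


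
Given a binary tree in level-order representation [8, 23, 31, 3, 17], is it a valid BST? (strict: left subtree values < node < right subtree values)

Level-order array: [8, 23, 31, 3, 17]
Validate using subtree bounds (lo, hi): at each node, require lo < value < hi,
then recurse left with hi=value and right with lo=value.
Preorder trace (stopping at first violation):
  at node 8 with bounds (-inf, +inf): OK
  at node 23 with bounds (-inf, 8): VIOLATION
Node 23 violates its bound: not (-inf < 23 < 8).
Result: Not a valid BST


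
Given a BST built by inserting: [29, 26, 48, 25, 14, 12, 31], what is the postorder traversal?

Tree insertion order: [29, 26, 48, 25, 14, 12, 31]
Tree (level-order array): [29, 26, 48, 25, None, 31, None, 14, None, None, None, 12]
Postorder traversal: [12, 14, 25, 26, 31, 48, 29]


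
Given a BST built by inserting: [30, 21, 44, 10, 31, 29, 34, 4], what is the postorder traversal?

Tree insertion order: [30, 21, 44, 10, 31, 29, 34, 4]
Tree (level-order array): [30, 21, 44, 10, 29, 31, None, 4, None, None, None, None, 34]
Postorder traversal: [4, 10, 29, 21, 34, 31, 44, 30]


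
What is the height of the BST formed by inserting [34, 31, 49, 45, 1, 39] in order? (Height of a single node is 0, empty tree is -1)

Insertion order: [34, 31, 49, 45, 1, 39]
Tree (level-order array): [34, 31, 49, 1, None, 45, None, None, None, 39]
Compute height bottom-up (empty subtree = -1):
  height(1) = 1 + max(-1, -1) = 0
  height(31) = 1 + max(0, -1) = 1
  height(39) = 1 + max(-1, -1) = 0
  height(45) = 1 + max(0, -1) = 1
  height(49) = 1 + max(1, -1) = 2
  height(34) = 1 + max(1, 2) = 3
Height = 3


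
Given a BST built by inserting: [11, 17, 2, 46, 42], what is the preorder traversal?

Tree insertion order: [11, 17, 2, 46, 42]
Tree (level-order array): [11, 2, 17, None, None, None, 46, 42]
Preorder traversal: [11, 2, 17, 46, 42]


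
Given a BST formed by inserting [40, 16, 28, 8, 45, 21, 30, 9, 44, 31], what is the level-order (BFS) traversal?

Tree insertion order: [40, 16, 28, 8, 45, 21, 30, 9, 44, 31]
Tree (level-order array): [40, 16, 45, 8, 28, 44, None, None, 9, 21, 30, None, None, None, None, None, None, None, 31]
BFS from the root, enqueuing left then right child of each popped node:
  queue [40] -> pop 40, enqueue [16, 45], visited so far: [40]
  queue [16, 45] -> pop 16, enqueue [8, 28], visited so far: [40, 16]
  queue [45, 8, 28] -> pop 45, enqueue [44], visited so far: [40, 16, 45]
  queue [8, 28, 44] -> pop 8, enqueue [9], visited so far: [40, 16, 45, 8]
  queue [28, 44, 9] -> pop 28, enqueue [21, 30], visited so far: [40, 16, 45, 8, 28]
  queue [44, 9, 21, 30] -> pop 44, enqueue [none], visited so far: [40, 16, 45, 8, 28, 44]
  queue [9, 21, 30] -> pop 9, enqueue [none], visited so far: [40, 16, 45, 8, 28, 44, 9]
  queue [21, 30] -> pop 21, enqueue [none], visited so far: [40, 16, 45, 8, 28, 44, 9, 21]
  queue [30] -> pop 30, enqueue [31], visited so far: [40, 16, 45, 8, 28, 44, 9, 21, 30]
  queue [31] -> pop 31, enqueue [none], visited so far: [40, 16, 45, 8, 28, 44, 9, 21, 30, 31]
Result: [40, 16, 45, 8, 28, 44, 9, 21, 30, 31]


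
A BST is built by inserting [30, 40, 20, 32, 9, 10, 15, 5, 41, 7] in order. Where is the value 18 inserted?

Starting tree (level order): [30, 20, 40, 9, None, 32, 41, 5, 10, None, None, None, None, None, 7, None, 15]
Insertion path: 30 -> 20 -> 9 -> 10 -> 15
Result: insert 18 as right child of 15
Final tree (level order): [30, 20, 40, 9, None, 32, 41, 5, 10, None, None, None, None, None, 7, None, 15, None, None, None, 18]


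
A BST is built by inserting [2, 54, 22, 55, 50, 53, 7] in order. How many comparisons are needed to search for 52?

Search path for 52: 2 -> 54 -> 22 -> 50 -> 53
Found: False
Comparisons: 5


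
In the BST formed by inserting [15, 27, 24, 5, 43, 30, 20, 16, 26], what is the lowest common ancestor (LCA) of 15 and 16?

Tree insertion order: [15, 27, 24, 5, 43, 30, 20, 16, 26]
Tree (level-order array): [15, 5, 27, None, None, 24, 43, 20, 26, 30, None, 16]
In a BST, the LCA of p=15, q=16 is the first node v on the
root-to-leaf path with p <= v <= q (go left if both < v, right if both > v).
Walk from root:
  at 15: 15 <= 15 <= 16, this is the LCA
LCA = 15


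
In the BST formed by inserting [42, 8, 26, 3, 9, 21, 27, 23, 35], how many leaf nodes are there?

Tree built from: [42, 8, 26, 3, 9, 21, 27, 23, 35]
Tree (level-order array): [42, 8, None, 3, 26, None, None, 9, 27, None, 21, None, 35, None, 23]
Rule: A leaf has 0 children.
Per-node child counts:
  node 42: 1 child(ren)
  node 8: 2 child(ren)
  node 3: 0 child(ren)
  node 26: 2 child(ren)
  node 9: 1 child(ren)
  node 21: 1 child(ren)
  node 23: 0 child(ren)
  node 27: 1 child(ren)
  node 35: 0 child(ren)
Matching nodes: [3, 23, 35]
Count of leaf nodes: 3


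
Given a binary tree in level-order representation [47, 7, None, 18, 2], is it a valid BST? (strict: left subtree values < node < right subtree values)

Level-order array: [47, 7, None, 18, 2]
Validate using subtree bounds (lo, hi): at each node, require lo < value < hi,
then recurse left with hi=value and right with lo=value.
Preorder trace (stopping at first violation):
  at node 47 with bounds (-inf, +inf): OK
  at node 7 with bounds (-inf, 47): OK
  at node 18 with bounds (-inf, 7): VIOLATION
Node 18 violates its bound: not (-inf < 18 < 7).
Result: Not a valid BST


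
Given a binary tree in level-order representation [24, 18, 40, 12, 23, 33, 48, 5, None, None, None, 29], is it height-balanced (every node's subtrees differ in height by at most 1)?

Tree (level-order array): [24, 18, 40, 12, 23, 33, 48, 5, None, None, None, 29]
Definition: a tree is height-balanced if, at every node, |h(left) - h(right)| <= 1 (empty subtree has height -1).
Bottom-up per-node check:
  node 5: h_left=-1, h_right=-1, diff=0 [OK], height=0
  node 12: h_left=0, h_right=-1, diff=1 [OK], height=1
  node 23: h_left=-1, h_right=-1, diff=0 [OK], height=0
  node 18: h_left=1, h_right=0, diff=1 [OK], height=2
  node 29: h_left=-1, h_right=-1, diff=0 [OK], height=0
  node 33: h_left=0, h_right=-1, diff=1 [OK], height=1
  node 48: h_left=-1, h_right=-1, diff=0 [OK], height=0
  node 40: h_left=1, h_right=0, diff=1 [OK], height=2
  node 24: h_left=2, h_right=2, diff=0 [OK], height=3
All nodes satisfy the balance condition.
Result: Balanced


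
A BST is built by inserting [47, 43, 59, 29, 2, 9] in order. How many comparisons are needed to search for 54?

Search path for 54: 47 -> 59
Found: False
Comparisons: 2


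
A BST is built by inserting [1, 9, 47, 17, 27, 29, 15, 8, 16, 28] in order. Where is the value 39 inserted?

Starting tree (level order): [1, None, 9, 8, 47, None, None, 17, None, 15, 27, None, 16, None, 29, None, None, 28]
Insertion path: 1 -> 9 -> 47 -> 17 -> 27 -> 29
Result: insert 39 as right child of 29
Final tree (level order): [1, None, 9, 8, 47, None, None, 17, None, 15, 27, None, 16, None, 29, None, None, 28, 39]


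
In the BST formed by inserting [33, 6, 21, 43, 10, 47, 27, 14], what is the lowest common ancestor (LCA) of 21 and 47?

Tree insertion order: [33, 6, 21, 43, 10, 47, 27, 14]
Tree (level-order array): [33, 6, 43, None, 21, None, 47, 10, 27, None, None, None, 14]
In a BST, the LCA of p=21, q=47 is the first node v on the
root-to-leaf path with p <= v <= q (go left if both < v, right if both > v).
Walk from root:
  at 33: 21 <= 33 <= 47, this is the LCA
LCA = 33


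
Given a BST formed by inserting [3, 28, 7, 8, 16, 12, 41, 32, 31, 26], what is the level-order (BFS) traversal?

Tree insertion order: [3, 28, 7, 8, 16, 12, 41, 32, 31, 26]
Tree (level-order array): [3, None, 28, 7, 41, None, 8, 32, None, None, 16, 31, None, 12, 26]
BFS from the root, enqueuing left then right child of each popped node:
  queue [3] -> pop 3, enqueue [28], visited so far: [3]
  queue [28] -> pop 28, enqueue [7, 41], visited so far: [3, 28]
  queue [7, 41] -> pop 7, enqueue [8], visited so far: [3, 28, 7]
  queue [41, 8] -> pop 41, enqueue [32], visited so far: [3, 28, 7, 41]
  queue [8, 32] -> pop 8, enqueue [16], visited so far: [3, 28, 7, 41, 8]
  queue [32, 16] -> pop 32, enqueue [31], visited so far: [3, 28, 7, 41, 8, 32]
  queue [16, 31] -> pop 16, enqueue [12, 26], visited so far: [3, 28, 7, 41, 8, 32, 16]
  queue [31, 12, 26] -> pop 31, enqueue [none], visited so far: [3, 28, 7, 41, 8, 32, 16, 31]
  queue [12, 26] -> pop 12, enqueue [none], visited so far: [3, 28, 7, 41, 8, 32, 16, 31, 12]
  queue [26] -> pop 26, enqueue [none], visited so far: [3, 28, 7, 41, 8, 32, 16, 31, 12, 26]
Result: [3, 28, 7, 41, 8, 32, 16, 31, 12, 26]
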